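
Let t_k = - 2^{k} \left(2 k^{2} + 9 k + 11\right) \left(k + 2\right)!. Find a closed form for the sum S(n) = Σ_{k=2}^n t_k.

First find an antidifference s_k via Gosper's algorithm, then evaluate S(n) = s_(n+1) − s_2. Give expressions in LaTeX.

S(n) = - 2 \cdot 2^{n} n \left(n + 3\right)! - 4 \cdot 2^{n} \left(n + 3\right)! + 288

Step 1: r(k) = 2*(2*k**3 + 19*k**2 + 61*k + 66)/(2*k**2 + 9*k + 11).
Take A(k)=2*k + 6, B(k)=1, C(k)=k**2 + 9*k/2 + 11/2.
f must satisfy (2*k + 6)·f(k+1) − (1)·f(k) = k**2 + 9*k/2 + 11/2.
deg f ≤ 1 (via 1,0,2).
Solving with deg f ≤ 1: f(k) = (k + 1)/2.
So s_k = (B(k−1)f/C)·t_k = ((k + 1)/(2*k**2 + 9*k + 11))·t_k = -2**k*(k + 1)*factorial(k + 2).
Verify: -2**k*(2*k**2 + 9*k + 11)*factorial(k + 2) matches t_k.
Evaluate: s_(n+1) = -2**(n + 1)*(n + 2)*factorial(n + 3); subtract s_(2) = -288 ⇒ S(n) = -2*2**n*n*factorial(n + 3) - 4*2**n*factorial(n + 3) + 288.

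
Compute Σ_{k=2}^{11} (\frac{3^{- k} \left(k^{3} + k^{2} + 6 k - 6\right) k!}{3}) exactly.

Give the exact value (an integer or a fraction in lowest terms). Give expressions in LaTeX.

The ratio is (k + 1)*(6*k + (k + 1)**3 + (k + 1)**2)/(3*(k**3 + k**2 + 6*k - 6)).
Gosper form: A/B · C(k+1)/C(k) with A=k/3 + 1/3, B=1, C=k**3 + k**2 + 6*k - 6.
f must satisfy (k/3 + 1/3)·f(k+1) − (1)·f(k) = k**3 + k**2 + 6*k - 6.
d = 2 from the (1,0,3) case.
A polynomial solution: f(k) = 3*(k**2 + k + 4).
R(k) = B(k−1)·f(k)/C(k) = 3*(k**2 + k + 4)/(k**3 + k**2 + 6*k - 6); s_k = R·t_k = (k**2 + k + 4)*factorial(k)/3**k.
Verify: (k**3 + k**2 + 6*k - 6)*factorial(k)/(3*3**k) matches t_k.
Evaluate s at k=12 and k=2: 315392000/2187 and 20/9; difference 315387140/2187.

Σ = 315387140/2187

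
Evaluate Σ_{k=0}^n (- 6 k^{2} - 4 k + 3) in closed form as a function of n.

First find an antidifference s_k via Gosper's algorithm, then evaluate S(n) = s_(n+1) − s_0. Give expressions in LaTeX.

Step 1: r(k) = (6*k**2 + 16*k + 7)/(6*k**2 + 4*k - 3).
Normal form (A,B,C) = (1, 1, k**2 + 2*k/3 - 1/2).
Solve (1)·f(k+1) − (1)·f(k) = k**2 + 2*k/3 - 1/2.
From deg A=0, deg B=0, deg C=2: d=3.
Match coefficients ⇒ f(k) = k*(2*k**2 - k - 4)/6.
Then R = B(k−1)f/C = k*(2*k**2 - k - 4)/(6*k**2 + 4*k - 3), so s_k = R(k)·t_k = k*(-2*k**2 + k + 4).
Δs = -6*k**2 - 4*k + 3, as required.
Telescope: S(n) = s_(n+1) − s_(0) = -2*n**3 - 5*n**2 + 3 − (0) = -2*n**3 - 5*n**2 + 3.

S(n) = - 2 n^{3} - 5 n^{2} + 3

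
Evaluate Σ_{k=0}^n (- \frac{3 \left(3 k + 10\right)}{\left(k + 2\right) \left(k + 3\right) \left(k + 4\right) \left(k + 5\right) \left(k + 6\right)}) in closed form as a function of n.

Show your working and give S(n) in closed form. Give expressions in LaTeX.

S(n) = \frac{3 \left(- n^{3} - 14 n^{2} - 63 n - 50\right)}{40 \left(n^{3} + 14 n^{2} + 63 n + 90\right)}

Ratio r(k) = (k + 2)*(3*k + 13)/((k + 7)*(3*k + 10)).
Factor: A=k + 2; B=k + 7; C=k + 10/3.
Set up (k + 2)·f(k+1) − (k + 6)·f(k) − (k + 10/3) = 0.
Degrees (1,1,1) ⇒ d ≤ 4.
Match coefficients ⇒ f(k) = k*(k + 3)*(k**2 + 11*k + 38)/120.
Then R = B(k−1)f/C = k*(k + 3)*(k + 6)*(k**2 + 11*k + 38)/(40*(3*k + 10)), so s_k = R(k)·t_k = 3*k*(-k**2 - 11*k - 38)/(40*(k**3 + 11*k**2 + 38*k + 40)).
s_(k+1) − s_k = 3*(-3*k - 10)/(k**5 + 20*k**4 + 155*k**3 + 580*k**2 + 1044*k + 720) = t_k.
Telescope: S(n) = s_(n+1) − s_(0) = 3*(-n**3 - 14*n**2 - 63*n - 50)/(40*(n**3 + 14*n**2 + 63*n + 90)) − (0) = 3*(-n**3 - 14*n**2 - 63*n - 50)/(40*(n**3 + 14*n**2 + 63*n + 90)).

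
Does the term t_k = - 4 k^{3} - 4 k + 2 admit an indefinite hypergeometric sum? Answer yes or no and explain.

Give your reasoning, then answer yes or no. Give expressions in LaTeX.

Yes. s_k = k \left(- k^{3} + 2 k^{2} - 3 k + 4\right).

Step 1: r(k) = (2*k + 2*(k + 1)**3 + 1)/(2*k**3 + 2*k - 1).
Gosper form: A/B · C(k+1)/C(k) with A=1, B=1, C=k**3 + k - 1/2.
Need (1)·f(k+1) − (1)·f(k) = k**3 + k - 1/2.
d = 4 from the (0,0,3) case.
Coefficient equations give f(k) = k*(k**3 - 2*k**2 + 3*k - 4)/4.
Get s_k = R·t_k = k*(-k**3 + 2*k**2 - 3*k + 4) with R(k) = B(k−1)f(k)/C(k) = k*(k**3 - 2*k**2 + 3*k - 4)/(2*(2*k**3 + 2*k - 1)).
Check: Δs_k = -4*k**3 - 4*k + 2. ✓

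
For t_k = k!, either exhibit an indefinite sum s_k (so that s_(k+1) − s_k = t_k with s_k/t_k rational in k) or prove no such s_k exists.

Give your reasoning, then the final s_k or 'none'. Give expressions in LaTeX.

t_(k+1)/t_k = k + 1.
Normal form (A,B,C) = (k + 1, 1, 1).
Need (k + 1)·f(k+1) − (1)·f(k) = 1.
Bound: deg f ≤ -1.
d = -1 < 0 ⇒ no nonzero polynomial f; not summable.

none — t_k is not Gosper-summable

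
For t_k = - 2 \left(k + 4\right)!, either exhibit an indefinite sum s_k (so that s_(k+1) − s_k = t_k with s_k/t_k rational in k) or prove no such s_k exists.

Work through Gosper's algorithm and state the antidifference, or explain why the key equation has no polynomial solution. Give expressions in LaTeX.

Ratio r(k) = k + 5.
So A=k + 5 and B=1, with C=1.
Need (k + 5)·f(k+1) − (1)·f(k) = 1.
deg f ≤ -1 (via 1,0,0).
d = -1 < 0 ⇒ no nonzero polynomial f; not summable.

none — t_k is not Gosper-summable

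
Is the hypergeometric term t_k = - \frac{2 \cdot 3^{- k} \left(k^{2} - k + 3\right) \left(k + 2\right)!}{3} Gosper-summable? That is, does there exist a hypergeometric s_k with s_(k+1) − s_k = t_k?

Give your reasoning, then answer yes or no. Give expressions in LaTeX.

Yes. s_k = - 2 \cdot 3^{- k} \left(k - 2\right) \left(k + 2\right)!.

Step 1: r(k) = (k + 3)*(-k + (k + 1)**2 + 2)/(3*(k**2 - k + 3)).
So A=k/3 + 1 and B=1, with C=k**2 - k + 3.
Solve (k/3 + 1)·f(k+1) − (1)·f(k) = k**2 - k + 3.
From deg A=1, deg B=0, deg C=2: d=1.
Solving with deg f ≤ 1: f(k) = 3*(k - 2).
So s_k = (B(k−1)f/C)·t_k = (3*(k - 2)/(k**2 - k + 3))·t_k = -2*(k - 2)*factorial(k + 2)/3**k.
Check: Δs_k = -2*(k**2 - k + 3)*factorial(k + 2)/(3*3**k). ✓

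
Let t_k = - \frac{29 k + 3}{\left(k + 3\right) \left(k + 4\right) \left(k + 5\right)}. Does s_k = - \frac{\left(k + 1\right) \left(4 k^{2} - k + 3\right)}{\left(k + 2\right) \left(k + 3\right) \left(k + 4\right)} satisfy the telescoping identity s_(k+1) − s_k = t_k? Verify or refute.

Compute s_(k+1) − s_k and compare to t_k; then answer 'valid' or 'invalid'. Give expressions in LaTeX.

Invalid: residual \frac{- 4 k^{2} + 22 k - 3}{k^{4} + 14 k^{3} + 71 k^{2} + 154 k + 120} ≠ 0.

s_(k+1) = -(k + 2)*(-k + 4*(k + 1)**2 + 2)/((k + 3)*(k + 4)*(k + 5))
s_(k+1) − s_k = 3*(-11*k**2 - 13*k - 3)/(k**4 + 14*k**3 + 71*k**2 + 154*k + 120)
(s_(k+1) − s_k) − t_k = (-4*k**2 + 22*k - 3)/(k**4 + 14*k**3 + 71*k**2 + 154*k + 120)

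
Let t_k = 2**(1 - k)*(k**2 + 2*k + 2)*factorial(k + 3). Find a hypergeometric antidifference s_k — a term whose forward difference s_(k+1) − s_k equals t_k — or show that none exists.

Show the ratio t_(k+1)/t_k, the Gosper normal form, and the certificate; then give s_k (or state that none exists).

s_k = 2**(2 - k)*(k - 1)*factorial(k + 3)

Ratio r(k) = (k + 4)*(2*k + (k + 1)**2 + 4)/(2*(k**2 + 2*k + 2)).
Normal form (A,B,C) = (k/2 + 2, 1, k**2 + 2*k + 2).
Key eq: (k/2 + 2)·f(k+1) = (1)·f(k) + (k**2 + 2*k + 2).
d = 1 from the (1,0,2) case.
Solve for f: f(k) = 2*(k - 1) (degree 1 ≤ 1).
Get s_k = R·t_k = 2**(2 - k)*(k - 1)*factorial(k + 3) with R(k) = B(k−1)f(k)/C(k) = 2*(k - 1)/(k**2 + 2*k + 2).
Check: Δs_k = 2**(1 - k)*(k**2 + 2*k + 2)*factorial(k + 3). ✓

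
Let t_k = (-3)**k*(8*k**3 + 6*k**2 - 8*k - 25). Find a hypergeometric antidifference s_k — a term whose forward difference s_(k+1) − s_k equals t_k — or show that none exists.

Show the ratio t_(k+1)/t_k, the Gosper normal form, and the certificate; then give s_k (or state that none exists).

Compute t_(k+1)/t_k: get 3*(-8*k**3 - 30*k**2 - 28*k + 19)/(8*k**3 + 6*k**2 - 8*k - 25).
Normal form (A,B,C) = (-3, 1, k**3 + 3*k**2/4 - k - 25/8).
Solve (-3)·f(k+1) − (1)·f(k) = k**3 + 3*k**2/4 - k - 25/8.
Bound: deg f ≤ 3.
Solve for f: f(k) = -(2*k**3 - 3*k**2 - 2*k - 4)/8 (degree 3 ≤ 3).
R(k) = B(k−1)·f(k)/C(k) = -(2*k**3 - 3*k**2 - 2*k - 4)/(8*k**3 + 6*k**2 - 8*k - 25); s_k = R·t_k = (-3)**k*(-2*k**3 + 3*k**2 + 2*k + 4).
Verify: (-3)**k*(8*k**3 + 6*k**2 - 8*k - 25) matches t_k.

s_k = (-3)**k*(-2*k**3 + 3*k**2 + 2*k + 4)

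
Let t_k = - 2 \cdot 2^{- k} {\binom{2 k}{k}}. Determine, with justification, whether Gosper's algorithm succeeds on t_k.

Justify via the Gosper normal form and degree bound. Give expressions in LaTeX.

t_(k+1)/t_k = (2*k + 1)/(k + 1).
Normal form (A,B,C) = (2*k + 1, k + 1, 1).
f must satisfy (2*k + 1)·f(k+1) − (k)·f(k) = 1.
Degrees (1,1,0) ⇒ d ≤ -1.
Bound -1 < 0, so the key equation has no polynomial solution.

No — t_k has no hypergeometric antidifference.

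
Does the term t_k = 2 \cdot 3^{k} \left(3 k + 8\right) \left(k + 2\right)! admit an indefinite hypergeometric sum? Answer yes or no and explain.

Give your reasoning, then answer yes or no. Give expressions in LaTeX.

Ratio r(k) = 3*(k + 3)*(3*k + 11)/(3*k + 8).
Gosper form: A/B · C(k+1)/C(k) with A=3*k + 9, B=1, C=k + 8/3.
f must satisfy (3*k + 9)·f(k+1) − (1)·f(k) = k + 8/3.
From deg A=1, deg B=0, deg C=1: d=0.
A polynomial solution: f(k) = 1/3.
So s_k = (B(k−1)f/C)·t_k = (1/(3*k + 8))·t_k = 2*3**k*factorial(k + 2).
Verify: 2*3**k*(3*k + 8)*factorial(k + 2) matches t_k.

Yes. s_k = 2 \cdot 3^{k} \left(k + 2\right)!.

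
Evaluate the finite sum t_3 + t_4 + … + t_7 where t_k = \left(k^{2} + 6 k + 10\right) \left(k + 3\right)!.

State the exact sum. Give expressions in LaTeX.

Σ = 399164400

t_(k+1)/t_k = (k + 4)*(6*k + (k + 1)**2 + 16)/(k**2 + 6*k + 10).
Take A(k)=k + 4, B(k)=1, C(k)=k**2 + 6*k + 10.
Key eq: (k + 4)·f(k+1) = (1)·f(k) + (k**2 + 6*k + 10).
Bound: deg f ≤ 1.
Match coefficients ⇒ f(k) = k + 2.
So s_k = (B(k−1)f/C)·t_k = ((k + 2)/(k**2 + 6*k + 10))·t_k = (k + 2)*factorial(k + 3).
s_(k+1) − s_k = (k**2 + 6*k + 10)*factorial(k + 3) = t_k.
Telescoping: Σ = s_(8) − s_(3) = 399168000 − (3600) = 399164400.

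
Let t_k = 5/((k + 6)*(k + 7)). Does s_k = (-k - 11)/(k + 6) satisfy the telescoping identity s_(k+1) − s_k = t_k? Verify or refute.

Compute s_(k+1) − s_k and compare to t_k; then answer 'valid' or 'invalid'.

valid (s_(k+1) − s_k reduces to t_k)

s_(k+1) = (-k - 12)/(k + 7)
s_(k+1) − s_k = 5/(k**2 + 13*k + 42)
(s_(k+1) − s_k) − t_k = 0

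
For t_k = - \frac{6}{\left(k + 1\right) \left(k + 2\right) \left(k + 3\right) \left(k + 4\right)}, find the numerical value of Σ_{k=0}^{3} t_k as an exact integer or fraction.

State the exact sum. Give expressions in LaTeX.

Compute t_(k+1)/t_k: get (k + 1)/(k + 5).
Gosper form: A/B · C(k+1)/C(k) with A=k + 1, B=k + 5, C=1.
Key eq: (k + 1)·f(k+1) = (k + 4)·f(k) + (1).
Degrees (1,1,0) ⇒ d ≤ 3.
A polynomial solution: f(k) = k*(k**2 + 6*k + 11)/18.
So s_k = (B(k−1)f/C)·t_k = (k*(k + 4)*(k**2 + 6*k + 11)/18)·t_k = k*(-k**2 - 6*k - 11)/(3*(k + 1)*(k + 2)*(k + 3)).
s_(k+1) − s_k = -6/(k**4 + 10*k**3 + 35*k**2 + 50*k + 24) = t_k.
Telescoping: Σ = s_(4) − s_(0) = -34/105 − (0) = -34/105.

Σ = -34/105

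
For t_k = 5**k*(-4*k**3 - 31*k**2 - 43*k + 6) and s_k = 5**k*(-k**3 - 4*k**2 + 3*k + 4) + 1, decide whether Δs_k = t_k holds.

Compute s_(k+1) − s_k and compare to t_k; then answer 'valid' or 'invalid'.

s_(k+1) = 5**(k + 1)*(3*k - (k + 1)**3 - 4*(k + 1)**2 + 7) + 1
s_(k+1) − s_k = 5**k*(-4*k**3 - 31*k**2 - 43*k + 6)
(s_(k+1) − s_k) − t_k = 0

valid; difference matches t_k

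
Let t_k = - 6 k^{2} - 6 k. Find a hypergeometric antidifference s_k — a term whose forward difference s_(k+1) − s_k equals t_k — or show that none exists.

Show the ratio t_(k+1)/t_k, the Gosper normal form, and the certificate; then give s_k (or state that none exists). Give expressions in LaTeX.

s_k = 2 k \left(1 - k^{2}\right)

Compute t_(k+1)/t_k: get (k + 2)/k.
Normal form (A,B,C) = (1, 1, k**2 + k).
Need (1)·f(k+1) − (1)·f(k) = k**2 + k.
deg f ≤ 3 (via 0,0,2).
Solving with deg f ≤ 3: f(k) = k*(k - 1)*(k + 1)/3.
R(k) = B(k−1)·f(k)/C(k) = (k - 1)/3; s_k = R·t_k = 2*k*(1 - k**2).
s_(k+1) − s_k = 6*k*(-k - 1) = t_k.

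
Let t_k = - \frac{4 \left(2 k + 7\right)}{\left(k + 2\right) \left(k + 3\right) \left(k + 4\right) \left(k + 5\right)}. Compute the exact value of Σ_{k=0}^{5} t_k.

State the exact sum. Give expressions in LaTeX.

Σ = -9/20

Step 1: r(k) = (k + 2)*(2*k + 9)/((k + 6)*(2*k + 7)).
Take A(k)=k + 2, B(k)=k + 6, C(k)=k + 7/2.
Need (k + 2)·f(k+1) − (k + 5)·f(k) = k + 7/2.
deg f ≤ 3 (via 1,1,1).
Solve for f: f(k) = k*(k + 3)*(k + 6)/16 (degree 3 ≤ 3).
Get s_k = R·t_k = k*(-k - 6)/(2*(k**2 + 6*k + 8)) with R(k) = B(k−1)f(k)/C(k) = k*(k + 3)*(k + 5)*(k + 6)/(8*(2*k + 7)).
Δs = 4*(-2*k - 7)/(k**4 + 14*k**3 + 71*k**2 + 154*k + 120), as required.
Sum = s_(6) − s_(0); s_(6) = -9/20, s_(0) = 0 ⇒ -9/20.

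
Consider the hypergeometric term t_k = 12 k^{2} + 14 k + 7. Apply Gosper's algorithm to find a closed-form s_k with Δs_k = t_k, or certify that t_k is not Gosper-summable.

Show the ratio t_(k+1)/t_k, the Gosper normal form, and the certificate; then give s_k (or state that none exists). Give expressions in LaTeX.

Compute t_(k+1)/t_k: get (12*k**2 + 38*k + 33)/(12*k**2 + 14*k + 7).
So A=1 and B=1, with C=k**2 + 7*k/6 + 7/12.
f must satisfy (1)·f(k+1) − (1)·f(k) = k**2 + 7*k/6 + 7/12.
Bound: deg f ≤ 3.
Coefficient equations give f(k) = k*(4*k**2 + k + 2)/12.
Get s_k = R·t_k = k*(4*k**2 + k + 2) with R(k) = B(k−1)f(k)/C(k) = k*(4*k**2 + k + 2)/(12*k**2 + 14*k + 7).
Check: Δs_k = 12*k**2 + 14*k + 7. ✓

s_k = k \left(4 k^{2} + k + 2\right)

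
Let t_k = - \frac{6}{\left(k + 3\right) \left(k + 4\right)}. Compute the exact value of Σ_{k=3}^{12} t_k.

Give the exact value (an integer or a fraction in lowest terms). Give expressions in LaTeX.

Σ = -5/8

t_(k+1)/t_k = (k + 3)/(k + 5).
Take A(k)=k + 3, B(k)=k + 5, C(k)=1.
f must satisfy (k + 3)·f(k+1) − (k + 4)·f(k) = 1.
From deg A=1, deg B=1, deg C=0: d=1.
Match coefficients ⇒ f(k) = k/3.
Get s_k = R·t_k = -2*k/(k + 3) with R(k) = B(k−1)f(k)/C(k) = k*(k + 4)/3.
Verify: -6/(k**2 + 7*k + 12) matches t_k.
Evaluate s at k=13 and k=3: -13/8 and -1; difference -5/8.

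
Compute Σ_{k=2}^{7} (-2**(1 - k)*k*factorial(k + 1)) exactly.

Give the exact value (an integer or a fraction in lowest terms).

r(k) = (k + 1)*(k + 2)/(2*k) after simplifying.
Gosper form: A/B · C(k+1)/C(k) with A=k/2 + 1, B=1, C=k.
f must satisfy (k/2 + 1)·f(k+1) − (1)·f(k) = k.
Bound: deg f ≤ 0.
Match coefficients ⇒ f(k) = 2.
Get s_k = R·t_k = -2**(2 - k)*factorial(k + 1) with R(k) = B(k−1)f(k)/C(k) = 2/k.
s_(k+1) − s_k = -2**(1 - k)*k*factorial(k + 1) = t_k.
Telescoping: Σ = s_(8) − s_(2) = -5670 − (-6) = -5664.

Σ = -5664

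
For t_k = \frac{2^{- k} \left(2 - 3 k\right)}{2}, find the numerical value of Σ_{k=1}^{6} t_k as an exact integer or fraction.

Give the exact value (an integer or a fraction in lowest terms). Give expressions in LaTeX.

Σ = -117/64

Ratio r(k) = (3*k + 1)/(2*(3*k - 2)).
Take A(k)=1/2, B(k)=1, C(k)=k - 2/3.
Solve (1/2)·f(k+1) − (1)·f(k) = k - 2/3.
From deg A=0, deg B=0, deg C=1: d=1.
Solve for f: f(k) = -2*(3*k + 1)/3 (degree 1 ≤ 1).
Get s_k = R·t_k = (3*k + 1)/2**k with R(k) = B(k−1)f(k)/C(k) = -2*(3*k + 1)/(3*k - 2).
s_(k+1) − s_k = (2 - 3*k)/(2*2**k) = t_k.
Telescoping: Σ = s_(7) − s_(1) = 11/64 − (2) = -117/64.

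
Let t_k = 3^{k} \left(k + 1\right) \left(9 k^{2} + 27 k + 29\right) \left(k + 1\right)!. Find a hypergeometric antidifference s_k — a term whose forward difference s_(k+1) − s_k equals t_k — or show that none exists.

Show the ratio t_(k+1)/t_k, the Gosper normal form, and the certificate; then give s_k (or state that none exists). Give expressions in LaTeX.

r(k) = (k + 2)**2*(81*k + 27*(k + 1)**2 + 168)/((k + 1)*(9*k**2 + 27*k + 29)) after simplifying.
Factor: A=3*k + 6; B=1; C=k**3 + 4*k**2 + 56*k/9 + 29/9.
f must satisfy (3*k + 6)·f(k+1) − (1)·f(k) = k**3 + 4*k**2 + 56*k/9 + 29/9.
Bound: deg f ≤ 2.
Coefficient equations give f(k) = (3*k**2 + k + 1)/9.
R(k) = B(k−1)·f(k)/C(k) = (3*k**2 + k + 1)/((k + 1)*(9*k**2 + 27*k + 29)); s_k = R·t_k = 3**k*(3*k**2 + k + 1)*factorial(k + 1).
Check: Δs_k = 3**k*(k + 1)*(9*k**2 + 27*k + 29)*factorial(k + 1). ✓

s_k = 3^{k} \left(3 k^{2} + k + 1\right) \left(k + 1\right)!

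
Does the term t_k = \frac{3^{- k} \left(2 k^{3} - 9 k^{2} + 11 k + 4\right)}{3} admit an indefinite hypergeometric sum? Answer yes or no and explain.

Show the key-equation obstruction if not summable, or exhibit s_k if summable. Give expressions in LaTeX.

Ratio r(k) = (2*k**3 - 3*k**2 - k + 8)/(3*(2*k**3 - 9*k**2 + 11*k + 4)).
Gosper form: A/B · C(k+1)/C(k) with A=1/3, B=1, C=k**3 - 9*k**2/2 + 11*k/2 + 2.
Solve (1/3)·f(k+1) − (1)·f(k) = k**3 - 9*k**2/2 + 11*k/2 + 2.
Bound: deg f ≤ 3.
Match coefficients ⇒ f(k) = -3*(k**3 - 3*k**2 + 4*k + 3)/2.
So s_k = (B(k−1)f/C)·t_k = (-3*(k**3 - 3*k**2 + 4*k + 3)/(2*k**3 - 9*k**2 + 11*k + 4))·t_k = (-k**3 + 3*k**2 - 4*k - 3)/3**k.
Verify: (2*k**3 - 9*k**2 + 11*k + 4)/(3*3**k) matches t_k.

Yes. s_k = 3^{- k} \left(- k^{3} + 3 k^{2} - 4 k - 3\right).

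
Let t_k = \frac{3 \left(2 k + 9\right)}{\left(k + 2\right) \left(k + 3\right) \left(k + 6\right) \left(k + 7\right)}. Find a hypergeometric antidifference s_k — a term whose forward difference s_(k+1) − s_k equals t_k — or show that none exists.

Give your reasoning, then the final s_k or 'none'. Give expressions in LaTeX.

r(k) = (k + 2)*(k + 6)*(2*k + 11)/((k + 4)*(k + 8)*(2*k + 9)) after simplifying.
Gosper form: A/B · C(k+1)/C(k) with A=k + 2, B=k + 8, C=k**3 + 27*k**2/2 + 121*k/2 + 90.
Set up (k + 2)·f(k+1) − (k + 7)·f(k) − (k**3 + 27*k**2/2 + 121*k/2 + 90) = 0.
Degrees (1,1,3) ⇒ d ≤ 5.
A polynomial solution: f(k) = k*(k + 3)*(k + 4)*(k + 5)*(k + 8)/24.
Certificate R = B(k−1)f/C = k*(k + 3)*(k + 7)*(k + 8)/(12*(2*k + 9)) gives s_k = k*(k + 8)/(4*(k**2 + 8*k + 12)).
Δs = 3*(2*k + 9)/(k**4 + 18*k**3 + 113*k**2 + 288*k + 252), as required.

s_k = \frac{k \left(k + 8\right)}{4 \left(k^{2} + 8 k + 12\right)}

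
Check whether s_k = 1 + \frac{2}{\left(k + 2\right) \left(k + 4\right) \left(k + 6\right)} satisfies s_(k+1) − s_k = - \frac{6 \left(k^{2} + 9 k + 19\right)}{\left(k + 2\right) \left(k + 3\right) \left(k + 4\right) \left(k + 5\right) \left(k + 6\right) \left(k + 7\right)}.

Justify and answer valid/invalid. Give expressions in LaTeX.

s_(k+1) = 1 + 2/((k + 3)*(k + 5)*(k + 7))
s_(k+1) − s_k = 2/((k + 3)*(k + 5)*(k + 7)) - 2/((k + 2)*(k + 4)*(k + 6))
(s_(k+1) − s_k) − t_k = 0

valid; difference matches t_k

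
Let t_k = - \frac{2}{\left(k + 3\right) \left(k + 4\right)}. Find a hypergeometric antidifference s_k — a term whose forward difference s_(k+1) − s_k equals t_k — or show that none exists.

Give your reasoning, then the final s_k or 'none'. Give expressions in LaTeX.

t_(k+1)/t_k = (k + 3)/(k + 5).
So A=k + 3 and B=k + 5, with C=1.
f must satisfy (k + 3)·f(k+1) − (k + 4)·f(k) = 1.
Bound: deg f ≤ 1.
Solving with deg f ≤ 1: f(k) = k/3.
R(k) = B(k−1)·f(k)/C(k) = k*(k + 4)/3; s_k = R·t_k = -2*k/(3*k + 9).
Δs = -2/(k**2 + 7*k + 12), as required.

s_k = - \frac{2 k}{3 k + 9}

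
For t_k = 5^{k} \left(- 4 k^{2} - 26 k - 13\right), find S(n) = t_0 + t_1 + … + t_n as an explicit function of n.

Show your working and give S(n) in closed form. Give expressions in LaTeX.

S(n) = - 5 \cdot 5^{n} n^{2} - 30 \cdot 5^{n} n - 10 \cdot 5^{n} - 3

Ratio r(k) = 5*(4*k**2 + 34*k + 43)/(4*k**2 + 26*k + 13).
Normal form (A,B,C) = (5, 1, k**2 + 13*k/2 + 13/4).
Set up (5)·f(k+1) − (1)·f(k) − (k**2 + 13*k/2 + 13/4) = 0.
d = 2 from the (0,0,2) case.
A polynomial solution: f(k) = (k**2 + 4*k - 3)/4.
Then R = B(k−1)f/C = (k**2 + 4*k - 3)/(4*k**2 + 26*k + 13), so s_k = R(k)·t_k = 5**k*(-k**2 - 4*k + 3).
Δs = 5**k*(-4*k**2 - 26*k - 13), as required.
s_(n+1) = 5**(n + 1)*(-n**2 - 6*n - 2) and s_(0) = 3, so S(n) = -5*5**n*n**2 - 30*5**n*n - 10*5**n - 3.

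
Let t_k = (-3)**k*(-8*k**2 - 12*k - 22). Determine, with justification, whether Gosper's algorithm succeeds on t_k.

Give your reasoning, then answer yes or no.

Yes. s_k = 2*(-3)**k*(k**2 + 2).

Ratio r(k) = 3*(-4*k**2 - 14*k - 21)/(4*k**2 + 6*k + 11).
Gosper form: A/B · C(k+1)/C(k) with A=-3, B=1, C=k**2 + 3*k/2 + 11/4.
Key eq: (-3)·f(k+1) = (1)·f(k) + (k**2 + 3*k/2 + 11/4).
d = 2 from the (0,0,2) case.
Solving with deg f ≤ 2: f(k) = -(k**2 + 2)/4.
Then R = B(k−1)f/C = -(k**2 + 2)/(4*k**2 + 6*k + 11), so s_k = R(k)·t_k = 2*(-3)**k*(k**2 + 2).
s_(k+1) − s_k = (-3)**k*(-8*k**2 - 12*k - 22) = t_k.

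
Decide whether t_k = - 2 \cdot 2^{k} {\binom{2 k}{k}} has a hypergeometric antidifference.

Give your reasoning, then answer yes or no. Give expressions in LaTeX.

No. Not Gosper-summable.

Compute t_(k+1)/t_k: get 4*(2*k + 1)/(k + 1).
A = 8*k + 4, B = k + 1, C = 1.
Need (8*k + 4)·f(k+1) − (k)·f(k) = 1.
From deg A=1, deg B=1, deg C=0: d=-1.
deg f ≤ -1 is impossible — no certificate.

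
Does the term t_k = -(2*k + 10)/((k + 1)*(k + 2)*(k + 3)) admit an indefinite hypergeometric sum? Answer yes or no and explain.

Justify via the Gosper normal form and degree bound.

Yes. s_k = -k*(3*k + 7)/((k + 1)*(k + 2)).

The ratio is (k + 1)*(k + 6)/((k + 4)*(k + 5)).
Take A(k)=k + 1, B(k)=k + 4, C(k)=k + 5.
Need (k + 1)·f(k+1) − (k + 3)·f(k) = k + 5.
Bound: deg f ≤ 2.
Coefficient equations give f(k) = k*(3*k + 7)/2.
Then R = B(k−1)f/C = k*(k + 3)*(3*k + 7)/(2*(k + 5)), so s_k = R(k)·t_k = -k*(3*k + 7)/((k + 1)*(k + 2)).
Check: Δs_k = 2*(-k - 5)/(k**3 + 6*k**2 + 11*k + 6). ✓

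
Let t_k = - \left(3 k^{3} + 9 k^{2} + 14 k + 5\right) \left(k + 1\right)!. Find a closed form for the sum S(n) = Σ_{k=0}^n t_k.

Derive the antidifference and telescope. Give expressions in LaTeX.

Compute t_(k+1)/t_k: get (3*k**4 + 24*k**3 + 77*k**2 + 113*k + 62)/(3*k**3 + 9*k**2 + 14*k + 5).
A = k + 2, B = 1, C = k**3 + 3*k**2 + 14*k/3 + 5/3.
Solve (k + 2)·f(k+1) − (1)·f(k) = k**3 + 3*k**2 + 14*k/3 + 5/3.
Bound: deg f ≤ 2.
Solve for f: f(k) = (3*k**2 - 1)/3 (degree 2 ≤ 2).
Certificate R = B(k−1)f/C = (3*k**2 - 1)/(3*k**3 + 9*k**2 + 14*k + 5) gives s_k = -(3*k**2 - 1)*factorial(k + 1).
Check: Δs_k = -(3*k**3 + 9*k**2 + 14*k + 5)*factorial(k + 1). ✓
Telescope: S(n) = s_(n+1) − s_(0) = -(3*n**2 + 6*n + 2)*factorial(n + 2) − (1) = -3*n**4*factorial(n) - 15*n**3*factorial(n) - 26*n**2*factorial(n) - 18*n*factorial(n) - 4*factorial(n) - 1.

S(n) = - 3 n^{4} n! - 15 n^{3} n! - 26 n^{2} n! - 18 n n! - 4 n! - 1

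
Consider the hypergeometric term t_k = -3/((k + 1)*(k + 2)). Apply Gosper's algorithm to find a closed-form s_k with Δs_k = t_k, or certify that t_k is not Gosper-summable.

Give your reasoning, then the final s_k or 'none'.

s_k = -3*k/(k + 1)

The ratio is (k + 1)/(k + 3).
Take A(k)=k + 1, B(k)=k + 3, C(k)=1.
Key eq: (k + 1)·f(k+1) = (k + 2)·f(k) + (1).
Bound: deg f ≤ 1.
Solve for f: f(k) = k (degree 1 ≤ 1).
R(k) = B(k−1)·f(k)/C(k) = k*(k + 2); s_k = R·t_k = -3*k/(k + 1).
Δs = -3/(k**2 + 3*k + 2), as required.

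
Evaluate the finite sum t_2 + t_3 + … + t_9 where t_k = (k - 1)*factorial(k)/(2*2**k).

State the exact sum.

Σ = 14173/4

The ratio is k*(k + 1)/(2*(k - 1)).
Take A(k)=k/2 + 1/2, B(k)=1, C(k)=k - 1.
Need (k/2 + 1/2)·f(k+1) − (1)·f(k) = k - 1.
Degrees (1,0,1) ⇒ d ≤ 0.
A polynomial solution: f(k) = 2.
Certificate R = B(k−1)f/C = 2/(k - 1) gives s_k = factorial(k)/2**k.
s_(k+1) − s_k = (k - 1)*factorial(k)/(2*2**k) = t_k.
Sum = s_(10) − s_(2); s_(10) = 14175/4, s_(2) = 1/2 ⇒ 14173/4.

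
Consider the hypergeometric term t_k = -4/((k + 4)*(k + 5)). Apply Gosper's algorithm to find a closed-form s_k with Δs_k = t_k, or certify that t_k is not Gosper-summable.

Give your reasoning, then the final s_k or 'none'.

s_k = -k/(k + 4)

Compute t_(k+1)/t_k: get (k + 4)/(k + 6).
Normal form (A,B,C) = (k + 4, k + 6, 1).
Solve (k + 4)·f(k+1) − (k + 5)·f(k) = 1.
deg f ≤ 1 (via 1,1,0).
Coefficient equations give f(k) = k/4.
Get s_k = R·t_k = -k/(k + 4) with R(k) = B(k−1)f(k)/C(k) = k*(k + 5)/4.
Δs = -4/(k**2 + 9*k + 20), as required.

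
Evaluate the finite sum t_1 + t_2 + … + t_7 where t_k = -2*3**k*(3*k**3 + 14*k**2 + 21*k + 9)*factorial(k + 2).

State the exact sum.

t_(k+1)/t_k = 3*(3*k**4 + 32*k**3 + 127*k**2 + 221*k + 141)/(3*k**3 + 14*k**2 + 21*k + 9).
Take A(k)=3*k + 9, B(k)=1, C(k)=k**3 + 14*k**2/3 + 7*k + 3.
Key eq: (3*k + 9)·f(k+1) = (1)·f(k) + (k**3 + 14*k**2/3 + 7*k + 3).
From deg A=1, deg B=0, deg C=3: d=2.
Coefficient equations give f(k) = k**2/3.
Certificate R = B(k−1)f/C = k**2/(3*k**3 + 14*k**2 + 21*k + 9) gives s_k = -2*3**k*k**2*factorial(k + 2).
Δs = -2*3**k*(3*k**3 + 14*k**2 + 21*k + 9)*factorial(k + 2), as required.
Evaluate s at k=8 and k=1: -3047495270400 and -36; difference -3047495270364.

Σ = -3047495270364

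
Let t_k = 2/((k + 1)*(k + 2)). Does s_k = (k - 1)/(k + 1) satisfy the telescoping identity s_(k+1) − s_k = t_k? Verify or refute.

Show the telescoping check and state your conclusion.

s_(k+1) = k/(k + 2)
s_(k+1) − s_k = 2/(k**2 + 3*k + 2)
(s_(k+1) − s_k) − t_k = 0

valid; difference matches t_k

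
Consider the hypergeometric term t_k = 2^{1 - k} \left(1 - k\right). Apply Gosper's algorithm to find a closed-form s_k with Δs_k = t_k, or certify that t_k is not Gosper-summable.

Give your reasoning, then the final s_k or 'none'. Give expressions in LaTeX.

t_(k+1)/t_k = k/(2*(k - 1)).
Take A(k)=1/2, B(k)=1, C(k)=k - 1.
Need (1/2)·f(k+1) − (1)·f(k) = k - 1.
From deg A=0, deg B=0, deg C=1: d=1.
Coefficient equations give f(k) = -2*k.
Certificate R = B(k−1)f/C = -2*k/(k - 1) gives s_k = 2**(2 - k)*k.
Verify: 2**(1 - k)*(1 - k) matches t_k.

s_k = 2^{2 - k} k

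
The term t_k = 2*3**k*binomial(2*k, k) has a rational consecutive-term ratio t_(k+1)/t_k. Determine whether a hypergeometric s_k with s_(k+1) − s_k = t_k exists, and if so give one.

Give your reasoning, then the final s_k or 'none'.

none — t_k is not Gosper-summable

t_(k+1)/t_k = 6*(2*k + 1)/(k + 1).
Gosper form: A/B · C(k+1)/C(k) with A=12*k + 6, B=k + 1, C=1.
Set up (12*k + 6)·f(k+1) − (k)·f(k) − (1) = 0.
From deg A=1, deg B=1, deg C=0: d=-1.
Bound -1 < 0, so the key equation has no polynomial solution.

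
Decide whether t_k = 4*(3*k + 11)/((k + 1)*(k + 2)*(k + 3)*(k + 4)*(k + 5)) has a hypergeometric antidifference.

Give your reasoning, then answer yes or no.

Yes. s_k = k*(k**2 + 7*k + 14)/(2*(k**3 + 7*k**2 + 14*k + 8)).

t_(k+1)/t_k = (k + 1)*(3*k + 14)/((k + 6)*(3*k + 11)).
So A=k + 1 and B=k + 6, with C=k + 11/3.
Key eq: (k + 1)·f(k+1) = (k + 5)·f(k) + (k + 11/3).
Bound: deg f ≤ 4.
Coefficient equations give f(k) = k*(k + 3)*(k**2 + 7*k + 14)/24.
Get s_k = R·t_k = k*(k**2 + 7*k + 14)/(2*(k**3 + 7*k**2 + 14*k + 8)) with R(k) = B(k−1)f(k)/C(k) = k*(k + 3)*(k + 5)*(k**2 + 7*k + 14)/(8*(3*k + 11)).
Δs = 4*(3*k + 11)/(k**5 + 15*k**4 + 85*k**3 + 225*k**2 + 274*k + 120), as required.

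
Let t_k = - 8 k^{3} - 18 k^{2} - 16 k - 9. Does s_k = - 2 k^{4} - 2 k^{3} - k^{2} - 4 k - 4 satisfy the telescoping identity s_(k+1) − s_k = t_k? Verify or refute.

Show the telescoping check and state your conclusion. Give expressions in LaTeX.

valid (s_(k+1) − s_k reduces to t_k)

s_(k+1) = -2*k**4 - 10*k**3 - 19*k**2 - 20*k - 13
s_(k+1) − s_k = -8*k**3 - 18*k**2 - 16*k - 9
(s_(k+1) − s_k) − t_k = 0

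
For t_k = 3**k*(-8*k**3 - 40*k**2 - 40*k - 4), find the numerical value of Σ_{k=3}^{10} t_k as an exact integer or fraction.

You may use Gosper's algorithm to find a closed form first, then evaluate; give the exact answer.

Σ = -978025536

The ratio is 3*(2*k**3 + 16*k**2 + 36*k + 23)/(2*k**3 + 10*k**2 + 10*k + 1).
Gosper form: A/B · C(k+1)/C(k) with A=3, B=1, C=k**3 + 5*k**2 + 5*k + 1/2.
Key eq: (3)·f(k+1) = (1)·f(k) + (k**3 + 5*k**2 + 5*k + 1/2).
Bound: deg f ≤ 3.
Match coefficients ⇒ f(k) = (4*k**3 + 2*k**2 - 4*k - 1)/8.
So s_k = (B(k−1)f/C)·t_k = ((4*k**3 + 2*k**2 - 4*k - 1)/(4*(2*k**3 + 10*k**2 + 10*k + 1)))·t_k = 3**k*(-4*k**3 - 2*k**2 + 4*k + 1).
Verify: 3**k*(-8*k**3 - 40*k**2 - 40*k - 4) matches t_k.
Telescoping: Σ = s_(11) − s_(3) = -978028587 − (-3051) = -978025536.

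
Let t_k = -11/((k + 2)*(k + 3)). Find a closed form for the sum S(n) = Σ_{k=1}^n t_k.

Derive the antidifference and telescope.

Ratio r(k) = (k + 2)/(k + 4).
Gosper form: A/B · C(k+1)/C(k) with A=k + 2, B=k + 4, C=1.
Need (k + 2)·f(k+1) − (k + 3)·f(k) = 1.
deg f ≤ 1 (via 1,1,0).
Solve for f: f(k) = k/2 (degree 1 ≤ 1).
R(k) = B(k−1)·f(k)/C(k) = k*(k + 3)/2; s_k = R·t_k = -11*k/(2*k + 4).
s_(k+1) − s_k = -11/(k**2 + 5*k + 6) = t_k.
Evaluate: s_(n+1) = 11*(-n - 1)/(2*(n + 3)); subtract s_(1) = -11/6 ⇒ S(n) = -11*n/(3*n + 9).

S(n) = -11*n/(3*n + 9)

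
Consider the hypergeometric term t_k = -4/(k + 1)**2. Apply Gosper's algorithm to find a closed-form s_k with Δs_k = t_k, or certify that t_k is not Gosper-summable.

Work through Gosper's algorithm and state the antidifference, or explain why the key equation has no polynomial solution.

none — t_k is not Gosper-summable

Ratio r(k) = (k + 1)**2/(k + 2)**2.
So A=k**2 + 2*k + 1 and B=k**2 + 4*k + 4, with C=1.
Solve (k**2 + 2*k + 1)·f(k+1) − (k**2 + 2*k + 1)·f(k) = 1.
Bound: deg f ≤ 0.
Write f(k) = c0. Then LHS − RHS = -1, requiring -1 = 0: contradictory. No certificate.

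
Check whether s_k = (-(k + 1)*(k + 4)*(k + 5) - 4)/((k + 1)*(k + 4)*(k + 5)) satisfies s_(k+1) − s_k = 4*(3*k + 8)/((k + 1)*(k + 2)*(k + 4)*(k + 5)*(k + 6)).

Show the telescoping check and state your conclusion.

s_(k+1) = (-(k + 2)*(k + 5)*(k + 6) - 4)/((k + 2)*(k + 5)*(k + 6))
s_(k+1) − s_k = 4*(3*k + 8)/(k**5 + 18*k**4 + 121*k**3 + 372*k**2 + 508*k + 240)
(s_(k+1) − s_k) − t_k = 0

valid; difference matches t_k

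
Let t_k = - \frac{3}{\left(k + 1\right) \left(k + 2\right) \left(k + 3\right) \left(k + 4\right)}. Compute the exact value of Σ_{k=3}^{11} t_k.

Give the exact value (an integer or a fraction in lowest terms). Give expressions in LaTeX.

Σ = -29/3640

t_(k+1)/t_k = (k + 1)/(k + 5).
Normal form (A,B,C) = (k + 1, k + 5, 1).
Need (k + 1)·f(k+1) − (k + 4)·f(k) = 1.
deg f ≤ 3 (via 1,1,0).
Solve for f: f(k) = k*(k**2 + 6*k + 11)/18 (degree 3 ≤ 3).
Then R = B(k−1)f/C = k*(k + 4)*(k**2 + 6*k + 11)/18, so s_k = R(k)·t_k = k*(-k**2 - 6*k - 11)/(6*(k + 1)*(k + 2)*(k + 3)).
Check: Δs_k = -3/(k**4 + 10*k**3 + 35*k**2 + 50*k + 24). ✓
Sum = s_(12) − s_(3); s_(12) = -227/1365, s_(3) = -19/120 ⇒ -29/3640.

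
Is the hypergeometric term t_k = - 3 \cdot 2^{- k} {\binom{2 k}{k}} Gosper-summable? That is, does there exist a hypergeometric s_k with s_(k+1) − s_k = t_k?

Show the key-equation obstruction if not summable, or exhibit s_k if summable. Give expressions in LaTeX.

No. Not Gosper-summable.

Compute t_(k+1)/t_k: get (2*k + 1)/(k + 1).
A = 2*k + 1, B = k + 1, C = 1.
Key eq: (2*k + 1)·f(k+1) = (k)·f(k) + (1).
Degrees (1,1,0) ⇒ d ≤ -1.
deg f ≤ -1 is impossible — no certificate.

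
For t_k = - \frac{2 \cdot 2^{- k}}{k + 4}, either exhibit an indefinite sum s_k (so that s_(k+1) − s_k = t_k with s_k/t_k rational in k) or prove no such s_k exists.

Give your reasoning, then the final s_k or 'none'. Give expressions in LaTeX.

no hypergeometric antidifference exists

The ratio is (k + 4)/(2*(k + 5)).
Take A(k)=k/2 + 2, B(k)=k + 5, C(k)=1.
Set up (k/2 + 2)·f(k+1) − (k + 4)·f(k) − (1) = 0.
Degrees (1,1,0) ⇒ d ≤ -1.
deg f ≤ -1 is impossible — no certificate.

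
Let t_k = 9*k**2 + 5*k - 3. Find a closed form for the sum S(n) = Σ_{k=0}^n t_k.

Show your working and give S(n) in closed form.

r(k) = (9*k**2 + 23*k + 11)/(9*k**2 + 5*k - 3) after simplifying.
Normal form (A,B,C) = (1, 1, k**2 + 5*k/9 - 1/3).
Set up (1)·f(k+1) − (1)·f(k) − (k**2 + 5*k/9 - 1/3) = 0.
deg f ≤ 3 (via 0,0,2).
Match coefficients ⇒ f(k) = k*(3*k**2 - 2*k - 4)/9.
Get s_k = R·t_k = k*(3*k**2 - 2*k - 4) with R(k) = B(k−1)f(k)/C(k) = k*(3*k**2 - 2*k - 4)/(9*k**2 + 5*k - 3).
Δs = 9*k**2 + 5*k - 3, as required.
Telescope: S(n) = s_(n+1) − s_(0) = 3*n**3 + 7*n**2 + n - 3 − (0) = 3*n**3 + 7*n**2 + n - 3.

S(n) = 3*n**3 + 7*n**2 + n - 3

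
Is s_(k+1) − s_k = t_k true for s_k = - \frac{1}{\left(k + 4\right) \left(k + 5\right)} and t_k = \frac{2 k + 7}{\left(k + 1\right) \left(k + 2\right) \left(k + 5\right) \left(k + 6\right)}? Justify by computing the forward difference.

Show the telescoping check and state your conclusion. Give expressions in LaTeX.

Invalid: residual \frac{3 \left(- 3 k - 8\right)}{k^{5} + 18 k^{4} + 121 k^{3} + 372 k^{2} + 508 k + 240} ≠ 0.

s_(k+1) = -1/((k + 5)*(k + 6))
s_(k+1) − s_k = 2/(k**3 + 15*k**2 + 74*k + 120)
(s_(k+1) − s_k) − t_k = 3*(-3*k - 8)/(k**5 + 18*k**4 + 121*k**3 + 372*k**2 + 508*k + 240)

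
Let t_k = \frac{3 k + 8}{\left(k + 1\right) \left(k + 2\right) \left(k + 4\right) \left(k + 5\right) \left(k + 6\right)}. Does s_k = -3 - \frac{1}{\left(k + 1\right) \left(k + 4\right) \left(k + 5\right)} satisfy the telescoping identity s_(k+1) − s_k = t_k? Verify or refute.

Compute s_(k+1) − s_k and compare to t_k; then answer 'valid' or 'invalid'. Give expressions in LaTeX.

s_(k+1) = -3 - 1/((k + 2)*(k + 5)*(k + 6))
s_(k+1) − s_k = (3*k + 8)/(k**5 + 18*k**4 + 121*k**3 + 372*k**2 + 508*k + 240)
(s_(k+1) − s_k) − t_k = 0

valid (s_(k+1) − s_k reduces to t_k)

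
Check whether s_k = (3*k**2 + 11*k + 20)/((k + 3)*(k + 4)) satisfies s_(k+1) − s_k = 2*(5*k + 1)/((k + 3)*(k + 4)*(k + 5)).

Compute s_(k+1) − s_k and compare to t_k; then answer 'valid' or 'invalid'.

s_(k+1) = (11*k + 3*(k + 1)**2 + 31)/((k + 4)*(k + 5))
s_(k+1) − s_k = 2*(5*k + 1)/(k**3 + 12*k**2 + 47*k + 60)
(s_(k+1) − s_k) − t_k = 0

valid (s_(k+1) − s_k reduces to t_k)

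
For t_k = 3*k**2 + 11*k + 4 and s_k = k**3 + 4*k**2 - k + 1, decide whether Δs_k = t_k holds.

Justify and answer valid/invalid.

s_(k+1) = -k + (k + 1)**3 + 4*(k + 1)**2
s_(k+1) − s_k = 3*k**2 + 11*k + 4
(s_(k+1) − s_k) − t_k = 0

valid (s_(k+1) − s_k reduces to t_k)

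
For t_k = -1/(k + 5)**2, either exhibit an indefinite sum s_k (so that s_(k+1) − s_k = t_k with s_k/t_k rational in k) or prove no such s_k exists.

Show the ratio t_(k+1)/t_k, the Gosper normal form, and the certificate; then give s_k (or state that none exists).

no hypergeometric antidifference exists

t_(k+1)/t_k = (k + 5)**2/(k + 6)**2.
Normal form (A,B,C) = (k**2 + 10*k + 25, k**2 + 12*k + 36, 1).
Solve (k**2 + 10*k + 25)·f(k+1) − (k**2 + 10*k + 25)·f(k) = 1.
d = 0 from the (2,2,0) case.
Write f(k) = c0. Then LHS − RHS = -1, requiring -1 = 0: contradictory. No certificate.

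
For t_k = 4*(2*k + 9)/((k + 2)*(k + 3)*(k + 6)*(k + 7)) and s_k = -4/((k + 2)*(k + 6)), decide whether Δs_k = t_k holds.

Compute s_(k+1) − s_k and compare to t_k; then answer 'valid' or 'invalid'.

Valid — Δs_k = t_k.

s_(k+1) = -4/((k + 3)*(k + 7))
s_(k+1) − s_k = 4*(2*k + 9)/(k**4 + 18*k**3 + 113*k**2 + 288*k + 252)
(s_(k+1) − s_k) − t_k = 0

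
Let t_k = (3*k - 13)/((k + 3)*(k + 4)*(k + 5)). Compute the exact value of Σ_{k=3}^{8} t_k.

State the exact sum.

Σ = 1/156

The ratio is (k + 3)*(3*k - 10)/((k + 6)*(3*k - 13)).
So A=k + 3 and B=k + 6, with C=k - 13/3.
Set up (k + 3)·f(k+1) − (k + 5)·f(k) − (k - 13/3) = 0.
Bound: deg f ≤ 2.
Solving with deg f ≤ 2: f(k) = -k*(k + 25)/18.
Certificate R = B(k−1)f/C = -k*(k + 5)*(k + 25)/(6*(3*k - 13)) gives s_k = k*(-k - 25)/(6*(k + 3)*(k + 4)).
Verify: (3*k - 13)/(k**3 + 12*k**2 + 47*k + 60) matches t_k.
Sum = s_(9) − s_(3); s_(9) = -17/52, s_(3) = -1/3 ⇒ 1/156.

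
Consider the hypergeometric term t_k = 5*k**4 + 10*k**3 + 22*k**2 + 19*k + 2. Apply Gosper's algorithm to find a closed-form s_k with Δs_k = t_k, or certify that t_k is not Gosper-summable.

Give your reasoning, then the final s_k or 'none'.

r(k) = (5*k**4 + 30*k**3 + 82*k**2 + 113*k + 58)/(5*k**4 + 10*k**3 + 22*k**2 + 19*k + 2) after simplifying.
Normal form (A,B,C) = (1, 1, k**4 + 2*k**3 + 22*k**2/5 + 19*k/5 + 2/5).
Set up (1)·f(k+1) − (1)·f(k) − (k**4 + 2*k**3 + 22*k**2/5 + 19*k/5 + 2/5) = 0.
deg f ≤ 5 (via 0,0,4).
Solve for f: f(k) = k*(k + 1)*(k**3 - k**2 + 5*k - 4)/5 (degree 5 ≤ 5).
Then R = B(k−1)f/C = k*(k**3 - k**2 + 5*k - 4)/(5*k**3 + 5*k**2 + 17*k + 2), so s_k = R(k)·t_k = k*(k**4 + 4*k**2 + k - 4).
Verify: 5*k**4 + 10*k**3 + 22*k**2 + 19*k + 2 matches t_k.

s_k = k*(k**4 + 4*k**2 + k - 4)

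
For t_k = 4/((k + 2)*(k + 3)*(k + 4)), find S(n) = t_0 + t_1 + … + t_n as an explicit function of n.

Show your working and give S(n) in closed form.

The ratio is (k + 2)/(k + 5).
Take A(k)=k + 2, B(k)=k + 5, C(k)=1.
Set up (k + 2)·f(k+1) − (k + 4)·f(k) − (1) = 0.
d = 2 from the (1,1,0) case.
Coefficient equations give f(k) = k*(k + 5)/12.
So s_k = (B(k−1)f/C)·t_k = (k*(k + 4)*(k + 5)/12)·t_k = k*(k + 5)/(3*(k + 2)*(k + 3)).
Verify: 4/(k**3 + 9*k**2 + 26*k + 24) matches t_k.
Evaluate: s_(n+1) = (n**2 + 7*n + 6)/(3*(n**2 + 7*n + 12)); subtract s_(0) = 0 ⇒ S(n) = (n**2 + 7*n + 6)/(3*(n**2 + 7*n + 12)).

S(n) = (n**2 + 7*n + 6)/(3*(n**2 + 7*n + 12))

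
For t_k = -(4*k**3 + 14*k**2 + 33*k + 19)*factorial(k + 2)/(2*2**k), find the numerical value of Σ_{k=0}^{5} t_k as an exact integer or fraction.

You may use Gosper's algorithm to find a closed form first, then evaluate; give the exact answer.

Σ = -98908

t_(k+1)/t_k = (4*k**4 + 38*k**3 + 151*k**2 + 289*k + 210)/(2*(4*k**3 + 14*k**2 + 33*k + 19)).
Normal form (A,B,C) = (k/2 + 3/2, 1, k**3 + 7*k**2/2 + 33*k/4 + 19/4).
Need (k/2 + 3/2)·f(k+1) − (1)·f(k) = k**3 + 7*k**2/2 + 33*k/4 + 19/4.
Bound: deg f ≤ 2.
A polynomial solution: f(k) = (4*k**2 + 2*k + 1)/2.
Get s_k = R·t_k = -(4*k**2 + 2*k + 1)*factorial(k + 2)/2**k with R(k) = B(k−1)f(k)/C(k) = 2*(4*k**2 + 2*k + 1)/(4*k**3 + 14*k**2 + 33*k + 19).
Verify: -(4*k**3 + 14*k**2 + 33*k + 19)*factorial(k + 2)/(2*2**k) matches t_k.
Sum = s_(6) − s_(0); s_(6) = -98910, s_(0) = -2 ⇒ -98908.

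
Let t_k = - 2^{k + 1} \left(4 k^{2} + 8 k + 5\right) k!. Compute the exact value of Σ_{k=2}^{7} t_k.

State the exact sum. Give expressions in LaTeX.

Σ = -350945200

r(k) = 2*(4*k**3 + 20*k**2 + 33*k + 17)/(4*k**2 + 8*k + 5) after simplifying.
Factor: A=2*k + 2; B=1; C=k**2 + 2*k + 5/4.
Set up (2*k + 2)·f(k+1) − (1)·f(k) − (k**2 + 2*k + 5/4) = 0.
Bound: deg f ≤ 1.
Solve for f: f(k) = (2*k + 1)/4 (degree 1 ≤ 1).
Get s_k = R·t_k = -2**(k + 1)*(2*k + 1)*factorial(k) with R(k) = B(k−1)f(k)/C(k) = (2*k + 1)/(4*k**2 + 8*k + 5).
s_(k+1) − s_k = -2**(k + 1)*(4*k**2 + 8*k + 5)*factorial(k) = t_k.
Sum = s_(8) − s_(2); s_(8) = -350945280, s_(2) = -80 ⇒ -350945200.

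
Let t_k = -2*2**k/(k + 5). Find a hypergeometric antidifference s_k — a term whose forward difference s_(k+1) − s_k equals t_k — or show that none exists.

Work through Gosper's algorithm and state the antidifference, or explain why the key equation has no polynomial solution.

Ratio r(k) = 2*(k + 5)/(k + 6).
Factor: A=2*k + 10; B=k + 6; C=1.
Key eq: (2*k + 10)·f(k+1) = (k + 5)·f(k) + (1).
d = -1 from the (1,1,0) case.
deg f ≤ -1 is impossible — no certificate.

none (Gosper's algorithm certifies no s_k)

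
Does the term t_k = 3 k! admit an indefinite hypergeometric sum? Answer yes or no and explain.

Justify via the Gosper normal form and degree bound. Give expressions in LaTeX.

No. Not Gosper-summable.

Compute t_(k+1)/t_k: get k + 1.
Factor: A=k + 1; B=1; C=1.
Key eq: (k + 1)·f(k+1) = (1)·f(k) + (1).
From deg A=1, deg B=0, deg C=0: d=-1.
Negative degree bound (-1): no f exists, t_k not Gosper-summable.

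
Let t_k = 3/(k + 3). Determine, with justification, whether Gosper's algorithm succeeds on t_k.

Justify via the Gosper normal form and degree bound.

No; the coefficient equations for f are inconsistent.

Step 1: r(k) = (k + 3)/(k + 4).
Take A(k)=k + 3, B(k)=k + 4, C(k)=1.
Solve (k + 3)·f(k+1) − (k + 3)·f(k) = 1.
deg f ≤ 0 (via 1,1,0).
Generic f = c0 gives residual -1; -1 = 0 cannot hold, so t_k is not Gosper-summable.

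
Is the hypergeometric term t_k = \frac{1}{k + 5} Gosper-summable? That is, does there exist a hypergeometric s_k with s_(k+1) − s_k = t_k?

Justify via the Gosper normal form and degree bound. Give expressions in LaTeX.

The ratio is (k + 5)/(k + 6).
Factor: A=k + 5; B=k + 6; C=1.
Need (k + 5)·f(k+1) − (k + 5)·f(k) = 1.
deg f ≤ 0 (via 1,1,0).
Generic f = c0 gives residual -1; -1 = 0 cannot hold, so t_k is not Gosper-summable.

No; the coefficient equations for f are inconsistent.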